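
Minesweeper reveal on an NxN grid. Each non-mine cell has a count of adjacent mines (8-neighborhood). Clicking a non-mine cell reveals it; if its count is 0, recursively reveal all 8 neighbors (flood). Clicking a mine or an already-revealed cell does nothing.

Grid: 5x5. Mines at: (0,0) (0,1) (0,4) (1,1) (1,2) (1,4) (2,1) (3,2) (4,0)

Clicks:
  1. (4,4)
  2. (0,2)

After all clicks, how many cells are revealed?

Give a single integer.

Click 1 (4,4) count=0: revealed 6 new [(2,3) (2,4) (3,3) (3,4) (4,3) (4,4)] -> total=6
Click 2 (0,2) count=3: revealed 1 new [(0,2)] -> total=7

Answer: 7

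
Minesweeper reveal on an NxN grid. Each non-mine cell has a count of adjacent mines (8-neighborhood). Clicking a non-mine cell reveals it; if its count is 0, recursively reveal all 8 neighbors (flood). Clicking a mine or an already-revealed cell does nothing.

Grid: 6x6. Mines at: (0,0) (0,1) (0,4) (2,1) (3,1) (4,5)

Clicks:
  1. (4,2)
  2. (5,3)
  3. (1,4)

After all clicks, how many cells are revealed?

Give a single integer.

Click 1 (4,2) count=1: revealed 1 new [(4,2)] -> total=1
Click 2 (5,3) count=0: revealed 21 new [(1,2) (1,3) (1,4) (1,5) (2,2) (2,3) (2,4) (2,5) (3,2) (3,3) (3,4) (3,5) (4,0) (4,1) (4,3) (4,4) (5,0) (5,1) (5,2) (5,3) (5,4)] -> total=22
Click 3 (1,4) count=1: revealed 0 new [(none)] -> total=22

Answer: 22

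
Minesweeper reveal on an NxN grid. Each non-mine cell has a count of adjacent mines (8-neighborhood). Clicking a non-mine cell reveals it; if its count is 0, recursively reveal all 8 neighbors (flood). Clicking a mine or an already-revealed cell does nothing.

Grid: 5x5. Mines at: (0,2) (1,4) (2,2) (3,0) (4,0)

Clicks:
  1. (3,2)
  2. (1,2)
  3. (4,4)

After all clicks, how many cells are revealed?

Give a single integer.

Click 1 (3,2) count=1: revealed 1 new [(3,2)] -> total=1
Click 2 (1,2) count=2: revealed 1 new [(1,2)] -> total=2
Click 3 (4,4) count=0: revealed 9 new [(2,3) (2,4) (3,1) (3,3) (3,4) (4,1) (4,2) (4,3) (4,4)] -> total=11

Answer: 11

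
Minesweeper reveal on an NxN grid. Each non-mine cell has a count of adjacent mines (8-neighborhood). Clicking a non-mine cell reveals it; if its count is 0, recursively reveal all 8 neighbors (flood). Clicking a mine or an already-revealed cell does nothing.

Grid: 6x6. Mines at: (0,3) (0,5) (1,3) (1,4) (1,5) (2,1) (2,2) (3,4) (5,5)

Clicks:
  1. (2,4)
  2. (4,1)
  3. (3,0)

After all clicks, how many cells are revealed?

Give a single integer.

Click 1 (2,4) count=4: revealed 1 new [(2,4)] -> total=1
Click 2 (4,1) count=0: revealed 14 new [(3,0) (3,1) (3,2) (3,3) (4,0) (4,1) (4,2) (4,3) (4,4) (5,0) (5,1) (5,2) (5,3) (5,4)] -> total=15
Click 3 (3,0) count=1: revealed 0 new [(none)] -> total=15

Answer: 15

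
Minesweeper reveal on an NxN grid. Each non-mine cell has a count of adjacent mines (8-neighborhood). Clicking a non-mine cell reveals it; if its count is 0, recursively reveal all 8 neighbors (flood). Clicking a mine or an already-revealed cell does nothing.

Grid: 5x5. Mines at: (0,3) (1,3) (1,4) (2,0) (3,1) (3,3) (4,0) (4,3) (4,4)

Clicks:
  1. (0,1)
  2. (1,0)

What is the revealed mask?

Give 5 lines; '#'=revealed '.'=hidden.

Answer: ###..
###..
.....
.....
.....

Derivation:
Click 1 (0,1) count=0: revealed 6 new [(0,0) (0,1) (0,2) (1,0) (1,1) (1,2)] -> total=6
Click 2 (1,0) count=1: revealed 0 new [(none)] -> total=6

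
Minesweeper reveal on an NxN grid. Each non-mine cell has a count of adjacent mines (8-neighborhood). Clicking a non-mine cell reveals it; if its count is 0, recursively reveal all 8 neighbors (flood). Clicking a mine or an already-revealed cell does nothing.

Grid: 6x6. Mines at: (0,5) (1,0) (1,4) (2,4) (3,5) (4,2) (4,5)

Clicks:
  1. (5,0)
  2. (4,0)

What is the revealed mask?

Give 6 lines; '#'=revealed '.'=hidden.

Answer: ......
......
##....
##....
##....
##....

Derivation:
Click 1 (5,0) count=0: revealed 8 new [(2,0) (2,1) (3,0) (3,1) (4,0) (4,1) (5,0) (5,1)] -> total=8
Click 2 (4,0) count=0: revealed 0 new [(none)] -> total=8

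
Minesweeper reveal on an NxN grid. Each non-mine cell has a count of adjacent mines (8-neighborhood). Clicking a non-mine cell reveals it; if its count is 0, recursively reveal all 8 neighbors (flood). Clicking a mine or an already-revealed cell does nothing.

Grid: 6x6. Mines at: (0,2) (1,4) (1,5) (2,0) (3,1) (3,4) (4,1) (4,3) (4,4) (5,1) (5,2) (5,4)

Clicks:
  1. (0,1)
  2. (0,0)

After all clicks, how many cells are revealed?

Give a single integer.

Click 1 (0,1) count=1: revealed 1 new [(0,1)] -> total=1
Click 2 (0,0) count=0: revealed 3 new [(0,0) (1,0) (1,1)] -> total=4

Answer: 4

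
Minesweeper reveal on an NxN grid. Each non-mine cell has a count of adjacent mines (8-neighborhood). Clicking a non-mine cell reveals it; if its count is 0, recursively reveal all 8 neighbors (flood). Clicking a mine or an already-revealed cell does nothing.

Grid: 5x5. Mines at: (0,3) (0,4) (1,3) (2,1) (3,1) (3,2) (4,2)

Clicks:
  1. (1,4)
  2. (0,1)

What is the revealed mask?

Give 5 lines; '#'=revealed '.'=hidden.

Answer: ###..
###.#
.....
.....
.....

Derivation:
Click 1 (1,4) count=3: revealed 1 new [(1,4)] -> total=1
Click 2 (0,1) count=0: revealed 6 new [(0,0) (0,1) (0,2) (1,0) (1,1) (1,2)] -> total=7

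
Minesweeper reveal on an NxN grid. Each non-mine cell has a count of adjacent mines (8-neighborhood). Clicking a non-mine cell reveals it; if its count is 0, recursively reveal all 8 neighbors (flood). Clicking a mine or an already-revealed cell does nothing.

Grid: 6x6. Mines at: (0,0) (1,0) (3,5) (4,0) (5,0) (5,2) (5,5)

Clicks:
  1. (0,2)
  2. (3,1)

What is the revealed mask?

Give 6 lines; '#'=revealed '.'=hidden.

Click 1 (0,2) count=0: revealed 23 new [(0,1) (0,2) (0,3) (0,4) (0,5) (1,1) (1,2) (1,3) (1,4) (1,5) (2,1) (2,2) (2,3) (2,4) (2,5) (3,1) (3,2) (3,3) (3,4) (4,1) (4,2) (4,3) (4,4)] -> total=23
Click 2 (3,1) count=1: revealed 0 new [(none)] -> total=23

Answer: .#####
.#####
.#####
.####.
.####.
......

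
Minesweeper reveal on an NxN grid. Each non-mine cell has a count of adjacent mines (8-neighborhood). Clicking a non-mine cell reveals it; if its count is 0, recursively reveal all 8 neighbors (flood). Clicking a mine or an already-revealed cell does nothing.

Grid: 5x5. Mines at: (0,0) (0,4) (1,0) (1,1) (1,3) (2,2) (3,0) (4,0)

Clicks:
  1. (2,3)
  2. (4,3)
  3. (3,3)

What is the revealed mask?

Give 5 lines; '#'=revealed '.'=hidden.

Answer: .....
.....
...##
.####
.####

Derivation:
Click 1 (2,3) count=2: revealed 1 new [(2,3)] -> total=1
Click 2 (4,3) count=0: revealed 9 new [(2,4) (3,1) (3,2) (3,3) (3,4) (4,1) (4,2) (4,3) (4,4)] -> total=10
Click 3 (3,3) count=1: revealed 0 new [(none)] -> total=10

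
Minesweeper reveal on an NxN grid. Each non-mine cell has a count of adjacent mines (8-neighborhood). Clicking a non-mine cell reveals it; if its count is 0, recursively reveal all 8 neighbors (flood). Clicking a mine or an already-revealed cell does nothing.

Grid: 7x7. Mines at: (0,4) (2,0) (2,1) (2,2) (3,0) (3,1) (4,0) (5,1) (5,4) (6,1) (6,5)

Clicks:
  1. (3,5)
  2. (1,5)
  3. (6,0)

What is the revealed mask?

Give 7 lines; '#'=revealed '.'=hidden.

Click 1 (3,5) count=0: revealed 20 new [(0,5) (0,6) (1,3) (1,4) (1,5) (1,6) (2,3) (2,4) (2,5) (2,6) (3,3) (3,4) (3,5) (3,6) (4,3) (4,4) (4,5) (4,6) (5,5) (5,6)] -> total=20
Click 2 (1,5) count=1: revealed 0 new [(none)] -> total=20
Click 3 (6,0) count=2: revealed 1 new [(6,0)] -> total=21

Answer: .....##
...####
...####
...####
...####
.....##
#......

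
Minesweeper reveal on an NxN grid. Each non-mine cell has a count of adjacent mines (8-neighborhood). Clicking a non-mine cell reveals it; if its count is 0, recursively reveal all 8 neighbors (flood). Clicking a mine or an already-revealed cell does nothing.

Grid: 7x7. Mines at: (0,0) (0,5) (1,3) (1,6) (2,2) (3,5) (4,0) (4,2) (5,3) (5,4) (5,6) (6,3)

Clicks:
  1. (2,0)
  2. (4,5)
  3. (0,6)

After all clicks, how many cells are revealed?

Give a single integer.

Answer: 8

Derivation:
Click 1 (2,0) count=0: revealed 6 new [(1,0) (1,1) (2,0) (2,1) (3,0) (3,1)] -> total=6
Click 2 (4,5) count=3: revealed 1 new [(4,5)] -> total=7
Click 3 (0,6) count=2: revealed 1 new [(0,6)] -> total=8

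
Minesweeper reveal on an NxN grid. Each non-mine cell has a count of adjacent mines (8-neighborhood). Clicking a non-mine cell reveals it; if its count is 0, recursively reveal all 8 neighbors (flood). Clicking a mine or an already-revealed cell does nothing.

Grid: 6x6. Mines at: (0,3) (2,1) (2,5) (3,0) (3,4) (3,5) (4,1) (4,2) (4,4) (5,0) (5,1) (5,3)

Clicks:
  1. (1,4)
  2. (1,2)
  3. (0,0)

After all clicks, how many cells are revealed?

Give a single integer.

Click 1 (1,4) count=2: revealed 1 new [(1,4)] -> total=1
Click 2 (1,2) count=2: revealed 1 new [(1,2)] -> total=2
Click 3 (0,0) count=0: revealed 5 new [(0,0) (0,1) (0,2) (1,0) (1,1)] -> total=7

Answer: 7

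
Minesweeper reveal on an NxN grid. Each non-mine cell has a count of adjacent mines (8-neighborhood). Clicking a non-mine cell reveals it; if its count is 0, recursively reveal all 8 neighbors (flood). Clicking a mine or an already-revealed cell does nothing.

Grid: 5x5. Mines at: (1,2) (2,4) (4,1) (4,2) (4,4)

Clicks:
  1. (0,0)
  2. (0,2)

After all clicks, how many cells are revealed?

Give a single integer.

Click 1 (0,0) count=0: revealed 8 new [(0,0) (0,1) (1,0) (1,1) (2,0) (2,1) (3,0) (3,1)] -> total=8
Click 2 (0,2) count=1: revealed 1 new [(0,2)] -> total=9

Answer: 9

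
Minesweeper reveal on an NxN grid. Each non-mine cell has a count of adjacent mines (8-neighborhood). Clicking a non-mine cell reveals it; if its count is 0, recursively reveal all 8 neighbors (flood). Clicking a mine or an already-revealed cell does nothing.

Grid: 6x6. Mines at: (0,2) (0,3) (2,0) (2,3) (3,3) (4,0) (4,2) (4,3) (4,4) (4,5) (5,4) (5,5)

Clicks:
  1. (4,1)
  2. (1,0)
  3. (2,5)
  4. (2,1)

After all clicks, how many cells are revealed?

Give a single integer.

Click 1 (4,1) count=2: revealed 1 new [(4,1)] -> total=1
Click 2 (1,0) count=1: revealed 1 new [(1,0)] -> total=2
Click 3 (2,5) count=0: revealed 8 new [(0,4) (0,5) (1,4) (1,5) (2,4) (2,5) (3,4) (3,5)] -> total=10
Click 4 (2,1) count=1: revealed 1 new [(2,1)] -> total=11

Answer: 11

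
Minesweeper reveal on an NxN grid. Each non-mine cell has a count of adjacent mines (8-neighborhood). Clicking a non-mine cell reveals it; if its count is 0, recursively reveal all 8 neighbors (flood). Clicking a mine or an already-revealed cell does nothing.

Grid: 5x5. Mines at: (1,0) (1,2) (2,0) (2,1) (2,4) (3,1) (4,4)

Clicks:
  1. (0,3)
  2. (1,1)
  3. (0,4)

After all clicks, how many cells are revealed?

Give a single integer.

Answer: 5

Derivation:
Click 1 (0,3) count=1: revealed 1 new [(0,3)] -> total=1
Click 2 (1,1) count=4: revealed 1 new [(1,1)] -> total=2
Click 3 (0,4) count=0: revealed 3 new [(0,4) (1,3) (1,4)] -> total=5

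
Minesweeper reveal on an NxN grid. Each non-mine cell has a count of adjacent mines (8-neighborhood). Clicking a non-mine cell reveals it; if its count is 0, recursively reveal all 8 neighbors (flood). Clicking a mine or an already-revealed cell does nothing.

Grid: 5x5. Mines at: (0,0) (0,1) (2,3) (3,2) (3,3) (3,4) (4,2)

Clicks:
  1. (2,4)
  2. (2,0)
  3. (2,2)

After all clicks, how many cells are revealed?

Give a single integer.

Click 1 (2,4) count=3: revealed 1 new [(2,4)] -> total=1
Click 2 (2,0) count=0: revealed 8 new [(1,0) (1,1) (2,0) (2,1) (3,0) (3,1) (4,0) (4,1)] -> total=9
Click 3 (2,2) count=3: revealed 1 new [(2,2)] -> total=10

Answer: 10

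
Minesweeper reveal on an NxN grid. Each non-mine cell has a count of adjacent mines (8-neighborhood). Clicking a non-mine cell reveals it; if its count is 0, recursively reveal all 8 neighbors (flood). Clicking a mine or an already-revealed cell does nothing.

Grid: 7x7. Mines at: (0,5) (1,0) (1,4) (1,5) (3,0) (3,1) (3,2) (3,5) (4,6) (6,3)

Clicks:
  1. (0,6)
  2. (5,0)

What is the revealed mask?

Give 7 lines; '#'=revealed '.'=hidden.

Click 1 (0,6) count=2: revealed 1 new [(0,6)] -> total=1
Click 2 (5,0) count=0: revealed 9 new [(4,0) (4,1) (4,2) (5,0) (5,1) (5,2) (6,0) (6,1) (6,2)] -> total=10

Answer: ......#
.......
.......
.......
###....
###....
###....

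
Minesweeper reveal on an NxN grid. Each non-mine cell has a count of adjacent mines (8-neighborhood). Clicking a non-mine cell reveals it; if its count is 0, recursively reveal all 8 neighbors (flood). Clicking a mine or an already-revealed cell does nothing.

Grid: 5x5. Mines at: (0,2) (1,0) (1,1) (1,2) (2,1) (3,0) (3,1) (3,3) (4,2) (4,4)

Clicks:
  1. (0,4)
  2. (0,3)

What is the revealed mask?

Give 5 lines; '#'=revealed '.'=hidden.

Answer: ...##
...##
...##
.....
.....

Derivation:
Click 1 (0,4) count=0: revealed 6 new [(0,3) (0,4) (1,3) (1,4) (2,3) (2,4)] -> total=6
Click 2 (0,3) count=2: revealed 0 new [(none)] -> total=6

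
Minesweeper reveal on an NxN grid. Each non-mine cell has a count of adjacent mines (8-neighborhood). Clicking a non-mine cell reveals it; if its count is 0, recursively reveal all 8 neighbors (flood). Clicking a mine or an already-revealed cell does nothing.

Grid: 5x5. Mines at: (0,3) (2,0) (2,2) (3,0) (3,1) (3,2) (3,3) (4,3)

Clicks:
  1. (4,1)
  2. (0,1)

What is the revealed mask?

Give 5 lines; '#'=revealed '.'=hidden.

Click 1 (4,1) count=3: revealed 1 new [(4,1)] -> total=1
Click 2 (0,1) count=0: revealed 6 new [(0,0) (0,1) (0,2) (1,0) (1,1) (1,2)] -> total=7

Answer: ###..
###..
.....
.....
.#...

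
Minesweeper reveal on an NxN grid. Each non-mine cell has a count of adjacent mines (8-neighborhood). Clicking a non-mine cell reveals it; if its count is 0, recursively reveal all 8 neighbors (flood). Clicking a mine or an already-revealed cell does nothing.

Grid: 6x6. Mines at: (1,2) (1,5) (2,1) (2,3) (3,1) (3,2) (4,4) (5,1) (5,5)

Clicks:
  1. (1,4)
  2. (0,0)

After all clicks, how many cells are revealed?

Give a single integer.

Click 1 (1,4) count=2: revealed 1 new [(1,4)] -> total=1
Click 2 (0,0) count=0: revealed 4 new [(0,0) (0,1) (1,0) (1,1)] -> total=5

Answer: 5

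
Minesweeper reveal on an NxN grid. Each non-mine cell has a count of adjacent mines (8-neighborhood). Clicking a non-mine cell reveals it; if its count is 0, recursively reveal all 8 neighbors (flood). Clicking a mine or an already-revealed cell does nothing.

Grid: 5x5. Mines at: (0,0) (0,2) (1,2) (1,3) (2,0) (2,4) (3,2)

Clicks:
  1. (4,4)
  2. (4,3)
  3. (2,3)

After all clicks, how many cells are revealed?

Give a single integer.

Answer: 5

Derivation:
Click 1 (4,4) count=0: revealed 4 new [(3,3) (3,4) (4,3) (4,4)] -> total=4
Click 2 (4,3) count=1: revealed 0 new [(none)] -> total=4
Click 3 (2,3) count=4: revealed 1 new [(2,3)] -> total=5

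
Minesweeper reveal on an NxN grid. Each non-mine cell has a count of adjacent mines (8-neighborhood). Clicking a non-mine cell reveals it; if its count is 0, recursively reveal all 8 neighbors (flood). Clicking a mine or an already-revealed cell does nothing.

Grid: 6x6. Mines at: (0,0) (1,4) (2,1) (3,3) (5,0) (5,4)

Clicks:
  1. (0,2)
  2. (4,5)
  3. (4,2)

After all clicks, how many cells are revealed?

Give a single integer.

Answer: 8

Derivation:
Click 1 (0,2) count=0: revealed 6 new [(0,1) (0,2) (0,3) (1,1) (1,2) (1,3)] -> total=6
Click 2 (4,5) count=1: revealed 1 new [(4,5)] -> total=7
Click 3 (4,2) count=1: revealed 1 new [(4,2)] -> total=8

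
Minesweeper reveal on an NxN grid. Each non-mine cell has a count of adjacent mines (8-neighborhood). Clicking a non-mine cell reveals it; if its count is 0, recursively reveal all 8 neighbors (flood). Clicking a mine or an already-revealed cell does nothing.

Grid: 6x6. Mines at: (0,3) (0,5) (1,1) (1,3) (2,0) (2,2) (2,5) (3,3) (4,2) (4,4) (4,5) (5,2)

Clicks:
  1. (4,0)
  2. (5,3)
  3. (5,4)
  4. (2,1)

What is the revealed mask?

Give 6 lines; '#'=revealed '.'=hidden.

Answer: ......
......
.#....
##....
##....
##.##.

Derivation:
Click 1 (4,0) count=0: revealed 6 new [(3,0) (3,1) (4,0) (4,1) (5,0) (5,1)] -> total=6
Click 2 (5,3) count=3: revealed 1 new [(5,3)] -> total=7
Click 3 (5,4) count=2: revealed 1 new [(5,4)] -> total=8
Click 4 (2,1) count=3: revealed 1 new [(2,1)] -> total=9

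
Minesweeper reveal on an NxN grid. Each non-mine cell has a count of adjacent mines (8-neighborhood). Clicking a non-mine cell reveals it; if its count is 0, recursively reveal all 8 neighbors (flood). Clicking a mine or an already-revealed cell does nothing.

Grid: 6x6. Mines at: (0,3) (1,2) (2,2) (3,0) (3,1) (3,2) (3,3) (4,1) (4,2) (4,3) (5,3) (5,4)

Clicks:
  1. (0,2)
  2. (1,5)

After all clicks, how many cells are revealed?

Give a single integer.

Answer: 11

Derivation:
Click 1 (0,2) count=2: revealed 1 new [(0,2)] -> total=1
Click 2 (1,5) count=0: revealed 10 new [(0,4) (0,5) (1,4) (1,5) (2,4) (2,5) (3,4) (3,5) (4,4) (4,5)] -> total=11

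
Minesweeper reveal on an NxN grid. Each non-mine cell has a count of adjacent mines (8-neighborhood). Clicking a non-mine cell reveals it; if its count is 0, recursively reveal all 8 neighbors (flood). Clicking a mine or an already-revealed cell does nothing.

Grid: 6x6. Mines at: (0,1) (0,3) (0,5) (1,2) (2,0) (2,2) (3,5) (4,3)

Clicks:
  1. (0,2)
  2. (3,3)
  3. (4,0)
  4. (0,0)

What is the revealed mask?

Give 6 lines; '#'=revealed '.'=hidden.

Answer: #.#...
......
......
####..
###...
###...

Derivation:
Click 1 (0,2) count=3: revealed 1 new [(0,2)] -> total=1
Click 2 (3,3) count=2: revealed 1 new [(3,3)] -> total=2
Click 3 (4,0) count=0: revealed 9 new [(3,0) (3,1) (3,2) (4,0) (4,1) (4,2) (5,0) (5,1) (5,2)] -> total=11
Click 4 (0,0) count=1: revealed 1 new [(0,0)] -> total=12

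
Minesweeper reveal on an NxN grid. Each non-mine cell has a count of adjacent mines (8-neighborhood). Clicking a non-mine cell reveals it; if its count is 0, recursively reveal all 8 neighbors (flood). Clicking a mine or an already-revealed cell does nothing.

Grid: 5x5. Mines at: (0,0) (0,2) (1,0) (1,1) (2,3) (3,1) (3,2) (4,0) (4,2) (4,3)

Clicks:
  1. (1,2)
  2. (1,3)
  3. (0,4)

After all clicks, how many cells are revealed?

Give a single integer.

Click 1 (1,2) count=3: revealed 1 new [(1,2)] -> total=1
Click 2 (1,3) count=2: revealed 1 new [(1,3)] -> total=2
Click 3 (0,4) count=0: revealed 3 new [(0,3) (0,4) (1,4)] -> total=5

Answer: 5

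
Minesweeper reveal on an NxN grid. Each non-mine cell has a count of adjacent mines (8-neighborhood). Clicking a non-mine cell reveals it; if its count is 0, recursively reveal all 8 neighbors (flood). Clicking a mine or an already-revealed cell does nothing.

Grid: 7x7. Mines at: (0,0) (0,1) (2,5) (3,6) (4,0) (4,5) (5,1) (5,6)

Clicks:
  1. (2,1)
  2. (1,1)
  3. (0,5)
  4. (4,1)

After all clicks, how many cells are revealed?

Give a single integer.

Click 1 (2,1) count=0: revealed 34 new [(0,2) (0,3) (0,4) (0,5) (0,6) (1,0) (1,1) (1,2) (1,3) (1,4) (1,5) (1,6) (2,0) (2,1) (2,2) (2,3) (2,4) (3,0) (3,1) (3,2) (3,3) (3,4) (4,1) (4,2) (4,3) (4,4) (5,2) (5,3) (5,4) (5,5) (6,2) (6,3) (6,4) (6,5)] -> total=34
Click 2 (1,1) count=2: revealed 0 new [(none)] -> total=34
Click 3 (0,5) count=0: revealed 0 new [(none)] -> total=34
Click 4 (4,1) count=2: revealed 0 new [(none)] -> total=34

Answer: 34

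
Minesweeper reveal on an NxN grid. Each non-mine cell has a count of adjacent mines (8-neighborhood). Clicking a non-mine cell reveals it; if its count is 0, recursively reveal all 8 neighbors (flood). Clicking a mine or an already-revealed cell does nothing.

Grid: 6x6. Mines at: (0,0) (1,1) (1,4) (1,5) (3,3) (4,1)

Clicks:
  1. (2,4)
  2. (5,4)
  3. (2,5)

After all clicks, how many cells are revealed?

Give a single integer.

Click 1 (2,4) count=3: revealed 1 new [(2,4)] -> total=1
Click 2 (5,4) count=0: revealed 11 new [(2,5) (3,4) (3,5) (4,2) (4,3) (4,4) (4,5) (5,2) (5,3) (5,4) (5,5)] -> total=12
Click 3 (2,5) count=2: revealed 0 new [(none)] -> total=12

Answer: 12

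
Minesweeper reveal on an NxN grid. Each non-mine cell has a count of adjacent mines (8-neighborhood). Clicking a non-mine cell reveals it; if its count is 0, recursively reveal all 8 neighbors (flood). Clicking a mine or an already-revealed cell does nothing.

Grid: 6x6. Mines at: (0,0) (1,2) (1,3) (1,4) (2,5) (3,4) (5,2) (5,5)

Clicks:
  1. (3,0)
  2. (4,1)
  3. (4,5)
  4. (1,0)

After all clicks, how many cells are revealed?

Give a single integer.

Click 1 (3,0) count=0: revealed 16 new [(1,0) (1,1) (2,0) (2,1) (2,2) (2,3) (3,0) (3,1) (3,2) (3,3) (4,0) (4,1) (4,2) (4,3) (5,0) (5,1)] -> total=16
Click 2 (4,1) count=1: revealed 0 new [(none)] -> total=16
Click 3 (4,5) count=2: revealed 1 new [(4,5)] -> total=17
Click 4 (1,0) count=1: revealed 0 new [(none)] -> total=17

Answer: 17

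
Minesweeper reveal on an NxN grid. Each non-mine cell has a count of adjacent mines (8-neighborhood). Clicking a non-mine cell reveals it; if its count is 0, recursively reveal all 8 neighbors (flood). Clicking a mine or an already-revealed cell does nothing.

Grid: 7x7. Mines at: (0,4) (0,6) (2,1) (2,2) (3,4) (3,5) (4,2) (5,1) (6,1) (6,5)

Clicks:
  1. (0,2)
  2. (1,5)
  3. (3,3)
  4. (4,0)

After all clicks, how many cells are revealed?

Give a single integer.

Answer: 11

Derivation:
Click 1 (0,2) count=0: revealed 8 new [(0,0) (0,1) (0,2) (0,3) (1,0) (1,1) (1,2) (1,3)] -> total=8
Click 2 (1,5) count=2: revealed 1 new [(1,5)] -> total=9
Click 3 (3,3) count=3: revealed 1 new [(3,3)] -> total=10
Click 4 (4,0) count=1: revealed 1 new [(4,0)] -> total=11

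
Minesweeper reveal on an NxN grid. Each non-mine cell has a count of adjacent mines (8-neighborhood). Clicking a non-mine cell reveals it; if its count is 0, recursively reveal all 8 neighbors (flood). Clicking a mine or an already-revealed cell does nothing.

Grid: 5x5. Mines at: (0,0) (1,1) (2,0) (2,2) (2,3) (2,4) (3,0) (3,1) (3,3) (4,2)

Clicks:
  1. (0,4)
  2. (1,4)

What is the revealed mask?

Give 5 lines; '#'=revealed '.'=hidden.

Click 1 (0,4) count=0: revealed 6 new [(0,2) (0,3) (0,4) (1,2) (1,3) (1,4)] -> total=6
Click 2 (1,4) count=2: revealed 0 new [(none)] -> total=6

Answer: ..###
..###
.....
.....
.....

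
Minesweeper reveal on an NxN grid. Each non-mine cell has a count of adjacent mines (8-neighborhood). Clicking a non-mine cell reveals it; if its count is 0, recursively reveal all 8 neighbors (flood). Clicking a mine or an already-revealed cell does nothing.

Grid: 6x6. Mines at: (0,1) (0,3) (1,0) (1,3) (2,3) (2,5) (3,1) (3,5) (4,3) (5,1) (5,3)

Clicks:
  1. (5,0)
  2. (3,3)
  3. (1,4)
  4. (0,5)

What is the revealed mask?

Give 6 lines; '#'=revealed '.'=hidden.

Answer: ....##
....##
......
...#..
......
#.....

Derivation:
Click 1 (5,0) count=1: revealed 1 new [(5,0)] -> total=1
Click 2 (3,3) count=2: revealed 1 new [(3,3)] -> total=2
Click 3 (1,4) count=4: revealed 1 new [(1,4)] -> total=3
Click 4 (0,5) count=0: revealed 3 new [(0,4) (0,5) (1,5)] -> total=6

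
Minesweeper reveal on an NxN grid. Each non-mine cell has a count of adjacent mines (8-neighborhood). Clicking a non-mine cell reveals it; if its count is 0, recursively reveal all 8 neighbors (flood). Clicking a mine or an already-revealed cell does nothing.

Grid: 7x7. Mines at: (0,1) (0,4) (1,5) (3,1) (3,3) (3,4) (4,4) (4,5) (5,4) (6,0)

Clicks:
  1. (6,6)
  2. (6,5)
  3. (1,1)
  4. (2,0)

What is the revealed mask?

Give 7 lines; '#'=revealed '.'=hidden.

Click 1 (6,6) count=0: revealed 4 new [(5,5) (5,6) (6,5) (6,6)] -> total=4
Click 2 (6,5) count=1: revealed 0 new [(none)] -> total=4
Click 3 (1,1) count=1: revealed 1 new [(1,1)] -> total=5
Click 4 (2,0) count=1: revealed 1 new [(2,0)] -> total=6

Answer: .......
.#.....
#......
.......
.......
.....##
.....##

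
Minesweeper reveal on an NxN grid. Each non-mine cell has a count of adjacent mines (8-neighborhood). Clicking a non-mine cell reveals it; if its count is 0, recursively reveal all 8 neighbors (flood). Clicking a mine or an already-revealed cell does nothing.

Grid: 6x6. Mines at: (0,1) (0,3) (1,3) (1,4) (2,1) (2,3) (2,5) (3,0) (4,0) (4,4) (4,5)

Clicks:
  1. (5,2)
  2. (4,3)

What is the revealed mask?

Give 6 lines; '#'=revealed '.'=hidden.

Click 1 (5,2) count=0: revealed 9 new [(3,1) (3,2) (3,3) (4,1) (4,2) (4,3) (5,1) (5,2) (5,3)] -> total=9
Click 2 (4,3) count=1: revealed 0 new [(none)] -> total=9

Answer: ......
......
......
.###..
.###..
.###..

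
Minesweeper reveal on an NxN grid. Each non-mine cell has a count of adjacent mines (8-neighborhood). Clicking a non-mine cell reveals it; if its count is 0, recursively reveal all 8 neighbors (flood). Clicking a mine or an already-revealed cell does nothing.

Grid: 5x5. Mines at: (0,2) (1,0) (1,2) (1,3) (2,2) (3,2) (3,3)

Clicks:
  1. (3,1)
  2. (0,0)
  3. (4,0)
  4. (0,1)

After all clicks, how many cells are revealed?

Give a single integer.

Click 1 (3,1) count=2: revealed 1 new [(3,1)] -> total=1
Click 2 (0,0) count=1: revealed 1 new [(0,0)] -> total=2
Click 3 (4,0) count=0: revealed 5 new [(2,0) (2,1) (3,0) (4,0) (4,1)] -> total=7
Click 4 (0,1) count=3: revealed 1 new [(0,1)] -> total=8

Answer: 8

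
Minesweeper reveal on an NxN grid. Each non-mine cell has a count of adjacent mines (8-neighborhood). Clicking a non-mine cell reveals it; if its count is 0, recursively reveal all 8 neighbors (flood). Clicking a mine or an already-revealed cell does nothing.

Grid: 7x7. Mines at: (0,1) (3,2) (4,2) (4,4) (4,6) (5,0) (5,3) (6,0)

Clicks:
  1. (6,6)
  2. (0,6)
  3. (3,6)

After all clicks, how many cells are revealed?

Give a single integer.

Answer: 25

Derivation:
Click 1 (6,6) count=0: revealed 6 new [(5,4) (5,5) (5,6) (6,4) (6,5) (6,6)] -> total=6
Click 2 (0,6) count=0: revealed 19 new [(0,2) (0,3) (0,4) (0,5) (0,6) (1,2) (1,3) (1,4) (1,5) (1,6) (2,2) (2,3) (2,4) (2,5) (2,6) (3,3) (3,4) (3,5) (3,6)] -> total=25
Click 3 (3,6) count=1: revealed 0 new [(none)] -> total=25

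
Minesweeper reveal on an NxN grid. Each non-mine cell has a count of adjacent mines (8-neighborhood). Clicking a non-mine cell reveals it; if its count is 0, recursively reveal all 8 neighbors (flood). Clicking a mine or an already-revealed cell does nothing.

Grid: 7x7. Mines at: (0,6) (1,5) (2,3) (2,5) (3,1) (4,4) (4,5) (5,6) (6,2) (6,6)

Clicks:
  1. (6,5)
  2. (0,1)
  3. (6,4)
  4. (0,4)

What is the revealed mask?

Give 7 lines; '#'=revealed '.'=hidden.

Click 1 (6,5) count=2: revealed 1 new [(6,5)] -> total=1
Click 2 (0,1) count=0: revealed 13 new [(0,0) (0,1) (0,2) (0,3) (0,4) (1,0) (1,1) (1,2) (1,3) (1,4) (2,0) (2,1) (2,2)] -> total=14
Click 3 (6,4) count=0: revealed 5 new [(5,3) (5,4) (5,5) (6,3) (6,4)] -> total=19
Click 4 (0,4) count=1: revealed 0 new [(none)] -> total=19

Answer: #####..
#####..
###....
.......
.......
...###.
...###.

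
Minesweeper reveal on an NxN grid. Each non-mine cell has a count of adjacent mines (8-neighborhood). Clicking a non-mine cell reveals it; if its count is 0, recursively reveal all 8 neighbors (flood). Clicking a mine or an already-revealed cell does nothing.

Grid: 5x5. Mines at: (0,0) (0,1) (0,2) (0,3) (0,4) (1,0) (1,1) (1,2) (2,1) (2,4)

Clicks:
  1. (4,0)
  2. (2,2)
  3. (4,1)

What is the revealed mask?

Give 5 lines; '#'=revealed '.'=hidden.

Answer: .....
.....
..#..
#####
#####

Derivation:
Click 1 (4,0) count=0: revealed 10 new [(3,0) (3,1) (3,2) (3,3) (3,4) (4,0) (4,1) (4,2) (4,3) (4,4)] -> total=10
Click 2 (2,2) count=3: revealed 1 new [(2,2)] -> total=11
Click 3 (4,1) count=0: revealed 0 new [(none)] -> total=11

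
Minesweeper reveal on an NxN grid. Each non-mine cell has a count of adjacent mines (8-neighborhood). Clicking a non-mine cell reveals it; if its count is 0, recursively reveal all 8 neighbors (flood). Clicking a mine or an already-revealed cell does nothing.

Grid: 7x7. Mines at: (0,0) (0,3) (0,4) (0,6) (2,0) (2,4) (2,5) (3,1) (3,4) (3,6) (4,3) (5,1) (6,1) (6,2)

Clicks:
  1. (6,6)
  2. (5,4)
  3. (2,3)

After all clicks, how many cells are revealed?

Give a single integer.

Click 1 (6,6) count=0: revealed 11 new [(4,4) (4,5) (4,6) (5,3) (5,4) (5,5) (5,6) (6,3) (6,4) (6,5) (6,6)] -> total=11
Click 2 (5,4) count=1: revealed 0 new [(none)] -> total=11
Click 3 (2,3) count=2: revealed 1 new [(2,3)] -> total=12

Answer: 12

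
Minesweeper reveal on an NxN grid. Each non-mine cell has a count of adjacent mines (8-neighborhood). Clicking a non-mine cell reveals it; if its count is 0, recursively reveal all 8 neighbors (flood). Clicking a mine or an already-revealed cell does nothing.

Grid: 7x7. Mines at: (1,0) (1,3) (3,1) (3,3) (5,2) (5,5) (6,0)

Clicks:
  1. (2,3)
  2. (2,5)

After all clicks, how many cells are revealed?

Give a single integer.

Click 1 (2,3) count=2: revealed 1 new [(2,3)] -> total=1
Click 2 (2,5) count=0: revealed 15 new [(0,4) (0,5) (0,6) (1,4) (1,5) (1,6) (2,4) (2,5) (2,6) (3,4) (3,5) (3,6) (4,4) (4,5) (4,6)] -> total=16

Answer: 16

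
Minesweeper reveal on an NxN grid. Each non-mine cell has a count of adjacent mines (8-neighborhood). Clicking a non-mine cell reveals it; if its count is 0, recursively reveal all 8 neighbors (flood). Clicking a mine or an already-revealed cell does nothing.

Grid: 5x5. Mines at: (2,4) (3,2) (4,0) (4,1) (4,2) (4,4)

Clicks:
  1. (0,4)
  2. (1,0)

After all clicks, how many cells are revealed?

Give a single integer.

Answer: 16

Derivation:
Click 1 (0,4) count=0: revealed 16 new [(0,0) (0,1) (0,2) (0,3) (0,4) (1,0) (1,1) (1,2) (1,3) (1,4) (2,0) (2,1) (2,2) (2,3) (3,0) (3,1)] -> total=16
Click 2 (1,0) count=0: revealed 0 new [(none)] -> total=16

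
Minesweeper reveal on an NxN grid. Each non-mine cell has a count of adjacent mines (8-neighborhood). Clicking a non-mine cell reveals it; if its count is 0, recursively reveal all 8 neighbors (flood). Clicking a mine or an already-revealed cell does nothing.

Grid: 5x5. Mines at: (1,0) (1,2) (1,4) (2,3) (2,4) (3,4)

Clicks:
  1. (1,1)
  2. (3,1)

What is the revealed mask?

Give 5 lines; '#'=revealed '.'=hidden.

Answer: .....
.#...
###..
####.
####.

Derivation:
Click 1 (1,1) count=2: revealed 1 new [(1,1)] -> total=1
Click 2 (3,1) count=0: revealed 11 new [(2,0) (2,1) (2,2) (3,0) (3,1) (3,2) (3,3) (4,0) (4,1) (4,2) (4,3)] -> total=12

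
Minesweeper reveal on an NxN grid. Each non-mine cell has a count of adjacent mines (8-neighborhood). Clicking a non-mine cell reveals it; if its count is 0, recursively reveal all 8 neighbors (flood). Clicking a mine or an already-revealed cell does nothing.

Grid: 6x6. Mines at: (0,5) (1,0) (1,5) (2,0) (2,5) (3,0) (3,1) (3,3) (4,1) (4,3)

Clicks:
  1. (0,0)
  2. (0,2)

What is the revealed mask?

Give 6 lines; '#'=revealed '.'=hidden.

Click 1 (0,0) count=1: revealed 1 new [(0,0)] -> total=1
Click 2 (0,2) count=0: revealed 12 new [(0,1) (0,2) (0,3) (0,4) (1,1) (1,2) (1,3) (1,4) (2,1) (2,2) (2,3) (2,4)] -> total=13

Answer: #####.
.####.
.####.
......
......
......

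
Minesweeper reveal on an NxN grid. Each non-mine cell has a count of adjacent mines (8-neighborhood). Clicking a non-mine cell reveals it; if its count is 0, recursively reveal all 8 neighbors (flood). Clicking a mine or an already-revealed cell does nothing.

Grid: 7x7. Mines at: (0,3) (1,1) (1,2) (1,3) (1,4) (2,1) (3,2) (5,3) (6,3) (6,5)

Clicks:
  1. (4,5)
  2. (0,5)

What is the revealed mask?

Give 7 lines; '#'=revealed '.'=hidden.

Click 1 (4,5) count=0: revealed 19 new [(0,5) (0,6) (1,5) (1,6) (2,3) (2,4) (2,5) (2,6) (3,3) (3,4) (3,5) (3,6) (4,3) (4,4) (4,5) (4,6) (5,4) (5,5) (5,6)] -> total=19
Click 2 (0,5) count=1: revealed 0 new [(none)] -> total=19

Answer: .....##
.....##
...####
...####
...####
....###
.......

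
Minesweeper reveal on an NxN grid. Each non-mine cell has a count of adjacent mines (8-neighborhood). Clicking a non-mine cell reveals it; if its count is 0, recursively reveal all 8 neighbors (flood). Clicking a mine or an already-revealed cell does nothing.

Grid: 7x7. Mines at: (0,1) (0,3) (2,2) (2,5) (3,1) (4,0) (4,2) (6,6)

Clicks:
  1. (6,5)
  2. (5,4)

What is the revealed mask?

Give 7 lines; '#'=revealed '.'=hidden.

Answer: .......
.......
.......
...####
...####
#######
######.

Derivation:
Click 1 (6,5) count=1: revealed 1 new [(6,5)] -> total=1
Click 2 (5,4) count=0: revealed 20 new [(3,3) (3,4) (3,5) (3,6) (4,3) (4,4) (4,5) (4,6) (5,0) (5,1) (5,2) (5,3) (5,4) (5,5) (5,6) (6,0) (6,1) (6,2) (6,3) (6,4)] -> total=21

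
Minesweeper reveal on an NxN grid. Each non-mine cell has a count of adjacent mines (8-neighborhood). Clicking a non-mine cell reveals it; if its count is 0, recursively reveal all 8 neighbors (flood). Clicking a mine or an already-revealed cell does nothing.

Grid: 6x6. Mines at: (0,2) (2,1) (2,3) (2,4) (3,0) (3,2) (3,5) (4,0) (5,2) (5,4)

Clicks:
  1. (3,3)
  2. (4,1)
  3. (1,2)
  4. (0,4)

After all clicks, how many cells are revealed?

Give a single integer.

Answer: 9

Derivation:
Click 1 (3,3) count=3: revealed 1 new [(3,3)] -> total=1
Click 2 (4,1) count=4: revealed 1 new [(4,1)] -> total=2
Click 3 (1,2) count=3: revealed 1 new [(1,2)] -> total=3
Click 4 (0,4) count=0: revealed 6 new [(0,3) (0,4) (0,5) (1,3) (1,4) (1,5)] -> total=9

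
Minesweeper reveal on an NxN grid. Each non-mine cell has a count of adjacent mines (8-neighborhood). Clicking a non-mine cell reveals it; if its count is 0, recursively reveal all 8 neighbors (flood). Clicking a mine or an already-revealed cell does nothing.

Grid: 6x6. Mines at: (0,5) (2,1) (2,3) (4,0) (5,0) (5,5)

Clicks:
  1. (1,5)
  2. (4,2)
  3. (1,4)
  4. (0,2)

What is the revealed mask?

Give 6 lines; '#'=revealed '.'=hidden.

Answer: #####.
######
......
.####.
.####.
.####.

Derivation:
Click 1 (1,5) count=1: revealed 1 new [(1,5)] -> total=1
Click 2 (4,2) count=0: revealed 12 new [(3,1) (3,2) (3,3) (3,4) (4,1) (4,2) (4,3) (4,4) (5,1) (5,2) (5,3) (5,4)] -> total=13
Click 3 (1,4) count=2: revealed 1 new [(1,4)] -> total=14
Click 4 (0,2) count=0: revealed 9 new [(0,0) (0,1) (0,2) (0,3) (0,4) (1,0) (1,1) (1,2) (1,3)] -> total=23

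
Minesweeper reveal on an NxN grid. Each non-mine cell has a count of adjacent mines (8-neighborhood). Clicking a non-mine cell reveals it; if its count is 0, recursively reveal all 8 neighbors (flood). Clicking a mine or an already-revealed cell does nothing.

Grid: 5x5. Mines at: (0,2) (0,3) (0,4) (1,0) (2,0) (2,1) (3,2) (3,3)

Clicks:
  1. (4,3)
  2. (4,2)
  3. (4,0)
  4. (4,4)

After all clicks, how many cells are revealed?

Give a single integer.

Click 1 (4,3) count=2: revealed 1 new [(4,3)] -> total=1
Click 2 (4,2) count=2: revealed 1 new [(4,2)] -> total=2
Click 3 (4,0) count=0: revealed 4 new [(3,0) (3,1) (4,0) (4,1)] -> total=6
Click 4 (4,4) count=1: revealed 1 new [(4,4)] -> total=7

Answer: 7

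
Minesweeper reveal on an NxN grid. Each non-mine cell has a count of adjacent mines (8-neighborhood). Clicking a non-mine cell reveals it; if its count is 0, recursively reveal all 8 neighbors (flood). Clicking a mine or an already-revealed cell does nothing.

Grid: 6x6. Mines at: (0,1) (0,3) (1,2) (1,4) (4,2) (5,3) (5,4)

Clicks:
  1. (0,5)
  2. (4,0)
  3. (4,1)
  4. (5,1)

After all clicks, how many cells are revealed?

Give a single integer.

Click 1 (0,5) count=1: revealed 1 new [(0,5)] -> total=1
Click 2 (4,0) count=0: revealed 10 new [(1,0) (1,1) (2,0) (2,1) (3,0) (3,1) (4,0) (4,1) (5,0) (5,1)] -> total=11
Click 3 (4,1) count=1: revealed 0 new [(none)] -> total=11
Click 4 (5,1) count=1: revealed 0 new [(none)] -> total=11

Answer: 11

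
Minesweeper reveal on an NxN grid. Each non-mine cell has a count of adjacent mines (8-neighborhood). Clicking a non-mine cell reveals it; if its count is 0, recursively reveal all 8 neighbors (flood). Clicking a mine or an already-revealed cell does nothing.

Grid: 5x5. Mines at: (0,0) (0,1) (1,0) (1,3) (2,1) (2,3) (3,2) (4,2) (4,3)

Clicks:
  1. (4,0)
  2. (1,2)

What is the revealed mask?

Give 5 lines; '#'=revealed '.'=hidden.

Answer: .....
..#..
.....
##...
##...

Derivation:
Click 1 (4,0) count=0: revealed 4 new [(3,0) (3,1) (4,0) (4,1)] -> total=4
Click 2 (1,2) count=4: revealed 1 new [(1,2)] -> total=5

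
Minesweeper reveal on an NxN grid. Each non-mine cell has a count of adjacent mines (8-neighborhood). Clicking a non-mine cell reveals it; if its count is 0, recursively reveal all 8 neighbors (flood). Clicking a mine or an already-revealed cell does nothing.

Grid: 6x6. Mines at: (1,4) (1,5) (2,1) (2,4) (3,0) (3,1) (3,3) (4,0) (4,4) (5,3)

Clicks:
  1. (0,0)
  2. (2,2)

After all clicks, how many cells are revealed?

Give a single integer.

Click 1 (0,0) count=0: revealed 8 new [(0,0) (0,1) (0,2) (0,3) (1,0) (1,1) (1,2) (1,3)] -> total=8
Click 2 (2,2) count=3: revealed 1 new [(2,2)] -> total=9

Answer: 9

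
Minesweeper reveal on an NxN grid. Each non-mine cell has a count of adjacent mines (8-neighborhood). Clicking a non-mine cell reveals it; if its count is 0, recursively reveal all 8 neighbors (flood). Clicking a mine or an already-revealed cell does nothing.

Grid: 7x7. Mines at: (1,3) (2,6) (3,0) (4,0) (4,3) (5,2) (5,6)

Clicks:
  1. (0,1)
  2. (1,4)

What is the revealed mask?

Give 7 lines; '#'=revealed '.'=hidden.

Answer: ###....
###.#..
###....
.......
.......
.......
.......

Derivation:
Click 1 (0,1) count=0: revealed 9 new [(0,0) (0,1) (0,2) (1,0) (1,1) (1,2) (2,0) (2,1) (2,2)] -> total=9
Click 2 (1,4) count=1: revealed 1 new [(1,4)] -> total=10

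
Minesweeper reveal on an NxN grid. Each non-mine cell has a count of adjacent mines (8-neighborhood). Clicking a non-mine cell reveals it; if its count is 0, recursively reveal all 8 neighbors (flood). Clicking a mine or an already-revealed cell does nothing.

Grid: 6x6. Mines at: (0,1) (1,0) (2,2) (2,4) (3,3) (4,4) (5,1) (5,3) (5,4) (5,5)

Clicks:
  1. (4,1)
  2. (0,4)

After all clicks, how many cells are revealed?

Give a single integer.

Click 1 (4,1) count=1: revealed 1 new [(4,1)] -> total=1
Click 2 (0,4) count=0: revealed 8 new [(0,2) (0,3) (0,4) (0,5) (1,2) (1,3) (1,4) (1,5)] -> total=9

Answer: 9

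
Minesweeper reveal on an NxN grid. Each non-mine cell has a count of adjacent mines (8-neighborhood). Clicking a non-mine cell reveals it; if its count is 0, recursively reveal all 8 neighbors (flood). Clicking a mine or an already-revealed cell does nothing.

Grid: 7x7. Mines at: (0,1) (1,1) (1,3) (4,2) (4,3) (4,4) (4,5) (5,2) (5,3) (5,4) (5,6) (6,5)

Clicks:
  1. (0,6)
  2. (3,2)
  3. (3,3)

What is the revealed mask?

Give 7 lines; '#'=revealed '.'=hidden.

Answer: ....###
....###
....###
..#####
.......
.......
.......

Derivation:
Click 1 (0,6) count=0: revealed 12 new [(0,4) (0,5) (0,6) (1,4) (1,5) (1,6) (2,4) (2,5) (2,6) (3,4) (3,5) (3,6)] -> total=12
Click 2 (3,2) count=2: revealed 1 new [(3,2)] -> total=13
Click 3 (3,3) count=3: revealed 1 new [(3,3)] -> total=14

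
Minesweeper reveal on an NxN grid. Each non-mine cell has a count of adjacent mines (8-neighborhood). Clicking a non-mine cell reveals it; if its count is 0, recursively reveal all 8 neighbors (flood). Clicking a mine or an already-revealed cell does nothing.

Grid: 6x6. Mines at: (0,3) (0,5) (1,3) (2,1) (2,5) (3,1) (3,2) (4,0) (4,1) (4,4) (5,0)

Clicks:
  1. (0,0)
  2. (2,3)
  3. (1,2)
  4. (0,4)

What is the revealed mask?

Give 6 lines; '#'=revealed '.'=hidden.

Answer: ###.#.
###...
...#..
......
......
......

Derivation:
Click 1 (0,0) count=0: revealed 6 new [(0,0) (0,1) (0,2) (1,0) (1,1) (1,2)] -> total=6
Click 2 (2,3) count=2: revealed 1 new [(2,3)] -> total=7
Click 3 (1,2) count=3: revealed 0 new [(none)] -> total=7
Click 4 (0,4) count=3: revealed 1 new [(0,4)] -> total=8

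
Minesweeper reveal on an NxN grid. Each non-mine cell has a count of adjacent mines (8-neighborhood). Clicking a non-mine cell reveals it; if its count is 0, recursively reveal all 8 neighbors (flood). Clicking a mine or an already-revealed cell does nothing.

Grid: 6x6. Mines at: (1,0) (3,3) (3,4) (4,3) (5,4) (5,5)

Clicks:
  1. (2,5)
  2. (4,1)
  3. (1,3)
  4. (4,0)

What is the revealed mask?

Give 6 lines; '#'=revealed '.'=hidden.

Click 1 (2,5) count=1: revealed 1 new [(2,5)] -> total=1
Click 2 (4,1) count=0: revealed 12 new [(2,0) (2,1) (2,2) (3,0) (3,1) (3,2) (4,0) (4,1) (4,2) (5,0) (5,1) (5,2)] -> total=13
Click 3 (1,3) count=0: revealed 12 new [(0,1) (0,2) (0,3) (0,4) (0,5) (1,1) (1,2) (1,3) (1,4) (1,5) (2,3) (2,4)] -> total=25
Click 4 (4,0) count=0: revealed 0 new [(none)] -> total=25

Answer: .#####
.#####
######
###...
###...
###...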